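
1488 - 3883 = - 2395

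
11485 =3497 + 7988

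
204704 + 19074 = 223778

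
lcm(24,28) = 168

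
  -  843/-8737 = 843/8737 = 0.10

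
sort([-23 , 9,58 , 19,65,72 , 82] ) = [  -  23, 9, 19,58,  65,72, 82 ]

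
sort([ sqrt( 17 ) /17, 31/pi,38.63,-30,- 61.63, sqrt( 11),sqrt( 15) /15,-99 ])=[ - 99,- 61.63, - 30, sqrt(17) /17, sqrt( 15) /15, sqrt( 11 ), 31/pi,38.63]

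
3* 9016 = 27048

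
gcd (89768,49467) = 1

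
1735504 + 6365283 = 8100787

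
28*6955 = 194740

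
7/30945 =7/30945 = 0.00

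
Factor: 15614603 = 15614603^1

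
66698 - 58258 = 8440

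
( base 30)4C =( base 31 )48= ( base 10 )132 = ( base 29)4g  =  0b10000100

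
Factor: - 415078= - 2^1*73^1*2843^1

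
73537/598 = 122 + 581/598 = 122.97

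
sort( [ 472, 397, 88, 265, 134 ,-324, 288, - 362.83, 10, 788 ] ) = [ - 362.83,-324,10, 88, 134,265, 288, 397, 472 , 788]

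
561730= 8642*65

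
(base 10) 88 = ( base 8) 130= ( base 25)3d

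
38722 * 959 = 37134398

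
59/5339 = 59/5339 = 0.01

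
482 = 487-5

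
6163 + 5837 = 12000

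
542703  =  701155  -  158452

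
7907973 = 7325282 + 582691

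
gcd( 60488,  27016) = 8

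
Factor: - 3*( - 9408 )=28224 = 2^6*3^2 * 7^2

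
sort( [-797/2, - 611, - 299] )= [ - 611, - 797/2 , - 299] 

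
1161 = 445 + 716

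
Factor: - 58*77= - 2^1*7^1 * 11^1*29^1=- 4466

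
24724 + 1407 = 26131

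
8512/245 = 1216/35 = 34.74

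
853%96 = 85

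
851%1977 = 851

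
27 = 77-50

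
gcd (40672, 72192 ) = 32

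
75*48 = 3600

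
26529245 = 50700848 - 24171603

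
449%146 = 11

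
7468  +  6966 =14434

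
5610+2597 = 8207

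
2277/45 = 253/5 = 50.60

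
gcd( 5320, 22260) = 140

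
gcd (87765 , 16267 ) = 1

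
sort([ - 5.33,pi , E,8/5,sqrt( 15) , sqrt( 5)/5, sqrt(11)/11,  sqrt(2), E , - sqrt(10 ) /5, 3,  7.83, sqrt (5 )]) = [ - 5.33, - sqrt(10)/5,sqrt(11)/11, sqrt(5)/5,sqrt(2),  8/5,sqrt( 5),  E , E,3, pi,sqrt( 15 ),7.83 ]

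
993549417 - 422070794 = 571478623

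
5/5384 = 5/5384= 0.00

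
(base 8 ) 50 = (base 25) 1F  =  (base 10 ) 40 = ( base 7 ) 55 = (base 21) 1J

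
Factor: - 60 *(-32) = 1920 = 2^7*3^1 * 5^1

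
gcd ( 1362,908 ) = 454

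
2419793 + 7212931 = 9632724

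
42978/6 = 7163 = 7163.00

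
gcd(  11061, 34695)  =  9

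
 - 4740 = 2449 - 7189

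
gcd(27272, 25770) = 2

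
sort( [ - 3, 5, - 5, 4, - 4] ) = [ - 5,-4,-3,4, 5 ]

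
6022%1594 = 1240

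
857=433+424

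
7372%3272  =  828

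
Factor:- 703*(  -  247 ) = 173641 = 13^1 * 19^2*37^1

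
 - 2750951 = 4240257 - 6991208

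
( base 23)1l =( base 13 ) 35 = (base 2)101100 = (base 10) 44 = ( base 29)1f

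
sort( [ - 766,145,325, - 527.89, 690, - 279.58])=[-766, - 527.89, - 279.58,145,325, 690]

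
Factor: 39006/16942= 99/43 = 3^2*11^1* 43^(-1)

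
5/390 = 1/78 = 0.01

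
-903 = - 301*3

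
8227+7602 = 15829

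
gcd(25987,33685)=1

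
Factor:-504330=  - 2^1*3^1*5^1*16811^1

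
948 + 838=1786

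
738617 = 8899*83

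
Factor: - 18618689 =  -  17^1*19^1* 59^1 * 977^1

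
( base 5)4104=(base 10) 529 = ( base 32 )GH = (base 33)g1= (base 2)1000010001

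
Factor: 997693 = 997693^1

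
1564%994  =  570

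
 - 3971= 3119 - 7090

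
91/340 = 91/340 =0.27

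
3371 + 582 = 3953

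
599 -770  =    -  171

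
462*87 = 40194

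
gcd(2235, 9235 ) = 5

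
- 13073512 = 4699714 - 17773226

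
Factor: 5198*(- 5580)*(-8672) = 251529972480 = 2^8*3^2*5^1*23^1*31^1*113^1*271^1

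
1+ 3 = 4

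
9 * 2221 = 19989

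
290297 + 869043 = 1159340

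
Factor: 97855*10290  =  1006927950 = 2^1 * 3^1 * 5^2 * 7^3*19571^1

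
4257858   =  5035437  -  777579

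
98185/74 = 98185/74 =1326.82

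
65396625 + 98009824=163406449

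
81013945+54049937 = 135063882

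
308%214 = 94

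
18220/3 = 18220/3 = 6073.33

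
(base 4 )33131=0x3DD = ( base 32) UT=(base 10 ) 989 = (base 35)s9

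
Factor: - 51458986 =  - 2^1*25729493^1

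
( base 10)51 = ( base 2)110011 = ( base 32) 1J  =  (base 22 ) 27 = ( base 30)1l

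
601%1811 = 601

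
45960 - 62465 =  - 16505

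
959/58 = 16 + 31/58 = 16.53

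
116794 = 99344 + 17450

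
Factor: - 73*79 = -73^1*79^1 = -5767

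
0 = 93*0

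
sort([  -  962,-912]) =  [ - 962, - 912 ] 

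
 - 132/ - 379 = 132/379 = 0.35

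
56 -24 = 32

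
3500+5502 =9002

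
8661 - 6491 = 2170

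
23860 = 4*5965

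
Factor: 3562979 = 7^1*17^1*79^1*379^1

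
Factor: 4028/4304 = 1007/1076  =  2^(-2 )*19^1*53^1*269^( - 1 )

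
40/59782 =20/29891 = 0.00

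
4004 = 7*572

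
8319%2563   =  630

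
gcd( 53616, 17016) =24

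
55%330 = 55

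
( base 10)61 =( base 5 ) 221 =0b111101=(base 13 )49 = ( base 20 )31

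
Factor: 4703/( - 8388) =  - 2^ ( - 2 ) * 3^( - 2) * 233^( - 1)*4703^1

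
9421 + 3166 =12587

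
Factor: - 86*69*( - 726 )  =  4308084 = 2^2*3^2*  11^2*23^1*43^1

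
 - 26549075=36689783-63238858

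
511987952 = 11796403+500191549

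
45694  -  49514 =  - 3820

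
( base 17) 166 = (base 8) 615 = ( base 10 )397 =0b110001101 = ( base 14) 205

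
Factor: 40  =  2^3 * 5^1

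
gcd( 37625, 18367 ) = 1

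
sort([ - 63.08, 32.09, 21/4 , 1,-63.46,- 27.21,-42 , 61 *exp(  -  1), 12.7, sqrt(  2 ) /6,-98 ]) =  [ - 98,- 63.46,- 63.08,-42,-27.21,sqrt( 2)/6,  1,21/4,12.7,  61 * exp( - 1), 32.09] 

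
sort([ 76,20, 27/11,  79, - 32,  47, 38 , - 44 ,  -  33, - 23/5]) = [ - 44, - 33, -32,-23/5, 27/11 , 20,38,47,76,79] 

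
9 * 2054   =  18486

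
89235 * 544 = 48543840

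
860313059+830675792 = 1690988851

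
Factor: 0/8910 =0^1  =  0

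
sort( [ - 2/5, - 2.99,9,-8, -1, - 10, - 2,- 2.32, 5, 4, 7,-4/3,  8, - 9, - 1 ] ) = [ - 10, - 9, - 8, - 2.99, - 2.32, - 2, - 4/3,-1 ,  -  1,-2/5, 4, 5,7,8,9 ]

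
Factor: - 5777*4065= - 3^1*5^1  *53^1 * 109^1*271^1 = - 23483505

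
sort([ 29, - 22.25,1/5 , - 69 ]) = [ - 69, - 22.25, 1/5, 29] 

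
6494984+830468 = 7325452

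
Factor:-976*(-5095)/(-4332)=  - 1243180/1083 = - 2^2 * 3^(-1)  *  5^1 * 19^(-2 )*61^1*1019^1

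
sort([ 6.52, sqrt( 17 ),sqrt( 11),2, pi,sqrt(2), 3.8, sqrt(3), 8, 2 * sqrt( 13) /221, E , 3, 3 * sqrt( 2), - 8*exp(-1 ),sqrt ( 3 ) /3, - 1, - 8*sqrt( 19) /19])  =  [ - 8*exp( - 1), - 8*sqrt( 19)/19, - 1, 2*sqrt (13) /221, sqrt(3)/3, sqrt( 2) , sqrt( 3) , 2, E, 3 , pi,sqrt( 11), 3.8, sqrt( 17 ), 3* sqrt( 2),6.52,8]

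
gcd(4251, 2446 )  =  1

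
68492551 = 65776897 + 2715654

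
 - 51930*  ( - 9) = 467370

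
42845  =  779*55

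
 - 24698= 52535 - 77233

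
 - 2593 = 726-3319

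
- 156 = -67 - 89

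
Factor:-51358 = -2^1 * 25679^1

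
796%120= 76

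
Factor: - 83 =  - 83^1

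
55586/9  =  55586/9=6176.22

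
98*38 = 3724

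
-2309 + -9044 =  - 11353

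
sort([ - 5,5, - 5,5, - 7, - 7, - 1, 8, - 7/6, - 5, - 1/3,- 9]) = [ - 9,-7, - 7,  -  5, - 5 , - 5, - 7/6, - 1,-1/3 , 5, 5,  8] 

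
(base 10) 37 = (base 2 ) 100101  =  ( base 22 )1f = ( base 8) 45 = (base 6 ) 101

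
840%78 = 60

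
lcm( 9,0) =0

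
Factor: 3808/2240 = 2^( - 1)*5^( - 1)*17^1 = 17/10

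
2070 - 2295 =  - 225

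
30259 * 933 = 28231647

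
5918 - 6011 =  - 93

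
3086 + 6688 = 9774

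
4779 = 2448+2331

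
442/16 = 27+5/8 = 27.62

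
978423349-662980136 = 315443213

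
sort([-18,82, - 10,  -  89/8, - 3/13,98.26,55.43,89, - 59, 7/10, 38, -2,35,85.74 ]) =[ - 59, - 18, - 89/8, - 10, - 2,-3/13,7/10, 35,38,55.43,82,  85.74, 89,  98.26 ] 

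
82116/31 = 2648 + 28/31 = 2648.90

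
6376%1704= 1264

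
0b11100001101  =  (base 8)3415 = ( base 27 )2cn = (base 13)a8b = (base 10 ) 1805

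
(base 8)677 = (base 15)1EC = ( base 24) if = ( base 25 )HM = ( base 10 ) 447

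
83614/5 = 16722 + 4/5 = 16722.80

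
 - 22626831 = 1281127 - 23907958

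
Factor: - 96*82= -7872 = -  2^6*3^1*41^1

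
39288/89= 39288/89 = 441.44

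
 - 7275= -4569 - 2706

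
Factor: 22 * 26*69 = 39468 = 2^2*3^1*11^1*13^1*23^1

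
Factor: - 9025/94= -2^( - 1)*5^2*19^2*47^( - 1)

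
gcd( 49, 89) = 1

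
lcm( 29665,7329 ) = 622965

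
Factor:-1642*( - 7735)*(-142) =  - 1803523540 = -  2^2*5^1*7^1*13^1* 17^1*71^1*821^1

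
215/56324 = 215/56324 =0.00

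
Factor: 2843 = 2843^1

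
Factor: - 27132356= - 2^2*6783089^1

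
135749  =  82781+52968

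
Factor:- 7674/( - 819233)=2^1*3^1 * 271^(-1) * 1279^1*3023^( - 1)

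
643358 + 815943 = 1459301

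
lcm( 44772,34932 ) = 3178812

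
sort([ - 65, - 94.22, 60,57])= [ - 94.22,-65,57,60]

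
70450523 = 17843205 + 52607318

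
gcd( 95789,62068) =1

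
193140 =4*48285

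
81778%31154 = 19470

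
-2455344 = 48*( -51153 )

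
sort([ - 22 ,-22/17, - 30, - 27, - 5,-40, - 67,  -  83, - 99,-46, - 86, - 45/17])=[ - 99, - 86, - 83, -67,-46, - 40, - 30,-27, - 22, - 5, - 45/17,-22/17] 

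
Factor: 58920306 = 2^1*3^1 *1187^1*8273^1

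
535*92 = 49220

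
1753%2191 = 1753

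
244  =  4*61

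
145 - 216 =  - 71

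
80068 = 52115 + 27953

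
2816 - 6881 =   -  4065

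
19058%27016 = 19058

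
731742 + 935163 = 1666905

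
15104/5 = 3020 + 4/5=3020.80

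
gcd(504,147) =21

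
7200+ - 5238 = 1962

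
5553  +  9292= 14845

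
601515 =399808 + 201707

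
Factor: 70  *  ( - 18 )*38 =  -2^3 * 3^2*5^1*7^1*19^1 = - 47880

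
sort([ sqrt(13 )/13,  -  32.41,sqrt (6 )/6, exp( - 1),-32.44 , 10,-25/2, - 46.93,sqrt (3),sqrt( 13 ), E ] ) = [ - 46.93, - 32.44, - 32.41, - 25/2,  sqrt(13)/13,exp( - 1) , sqrt( 6 ) /6, sqrt(3),E,sqrt( 13 ),10] 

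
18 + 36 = 54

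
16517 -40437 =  - 23920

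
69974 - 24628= 45346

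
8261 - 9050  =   - 789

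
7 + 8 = 15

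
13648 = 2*6824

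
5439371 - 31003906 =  - 25564535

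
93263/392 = 93263/392 = 237.92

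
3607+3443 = 7050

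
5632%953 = 867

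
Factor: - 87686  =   - 2^1*17^1*2579^1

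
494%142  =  68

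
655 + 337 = 992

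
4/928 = 1/232 = 0.00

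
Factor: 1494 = 2^1*3^2 *83^1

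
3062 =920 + 2142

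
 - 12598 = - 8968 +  - 3630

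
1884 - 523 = 1361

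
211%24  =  19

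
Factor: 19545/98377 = 3^1*5^1 * 1303^1*98377^( - 1 )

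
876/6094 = 438/3047 = 0.14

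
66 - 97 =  - 31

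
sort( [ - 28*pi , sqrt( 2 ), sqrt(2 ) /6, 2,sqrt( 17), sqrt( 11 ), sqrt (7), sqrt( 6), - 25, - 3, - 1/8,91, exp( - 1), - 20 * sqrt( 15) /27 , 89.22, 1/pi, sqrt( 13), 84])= [- 28 *pi,  -  25 , - 3, - 20*sqrt(15)/27, - 1/8, sqrt( 2)/6, 1/pi,exp( - 1 ), sqrt (2 ), 2,sqrt (6),sqrt(7),  sqrt( 11),sqrt(13), sqrt( 17),84, 89.22, 91 ] 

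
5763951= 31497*183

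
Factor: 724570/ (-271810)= - 941/353 = -353^( - 1)*941^1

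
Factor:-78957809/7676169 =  - 3^( - 1)*7^1 * 17^1*73^(-1 )*547^1*1213^1*35051^( - 1)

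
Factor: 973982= 2^1*486991^1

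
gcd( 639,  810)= 9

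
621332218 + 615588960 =1236921178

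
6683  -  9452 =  - 2769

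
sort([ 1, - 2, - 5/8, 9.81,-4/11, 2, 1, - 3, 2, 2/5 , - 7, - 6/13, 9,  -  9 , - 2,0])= [- 9, - 7,  -  3, - 2, - 2, - 5/8, - 6/13, - 4/11, 0,2/5, 1,  1 , 2, 2, 9, 9.81 ] 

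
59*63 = 3717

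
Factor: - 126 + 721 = 5^1*7^1*17^1 = 595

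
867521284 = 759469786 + 108051498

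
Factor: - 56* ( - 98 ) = 5488 = 2^4*7^3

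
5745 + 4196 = 9941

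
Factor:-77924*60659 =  - 4726791916  =  - 2^2*7^1* 11^2 *23^1*60659^1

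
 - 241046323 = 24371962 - 265418285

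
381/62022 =127/20674 =0.01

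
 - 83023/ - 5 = 83023/5 = 16604.60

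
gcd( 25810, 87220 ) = 890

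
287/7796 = 287/7796 = 0.04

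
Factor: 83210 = 2^1*5^1*53^1*157^1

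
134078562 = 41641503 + 92437059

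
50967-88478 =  - 37511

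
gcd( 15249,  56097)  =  69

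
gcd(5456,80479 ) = 1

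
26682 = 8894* 3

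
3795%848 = 403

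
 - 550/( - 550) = 1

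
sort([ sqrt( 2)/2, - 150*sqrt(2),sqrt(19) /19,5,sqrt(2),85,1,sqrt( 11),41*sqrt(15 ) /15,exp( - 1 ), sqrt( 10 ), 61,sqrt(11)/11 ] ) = [ - 150*sqrt( 2 ),sqrt(19)/19,sqrt(11 ) /11,  exp( - 1),sqrt(2 )/2, 1,  sqrt (2),sqrt(10), sqrt( 11), 5,  41 * sqrt(15)/15,  61,85] 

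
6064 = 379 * 16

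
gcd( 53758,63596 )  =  2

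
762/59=762/59 = 12.92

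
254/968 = 127/484 = 0.26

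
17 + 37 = 54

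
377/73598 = 377/73598 = 0.01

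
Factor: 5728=2^5*179^1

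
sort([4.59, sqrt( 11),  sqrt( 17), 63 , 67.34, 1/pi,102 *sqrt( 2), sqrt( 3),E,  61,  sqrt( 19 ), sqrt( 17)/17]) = [ sqrt( 17)/17,1/pi, sqrt( 3), E,sqrt( 11 ) , sqrt(17 ), sqrt ( 19 ) , 4.59,61,63,  67.34,102*sqrt( 2) ]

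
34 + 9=43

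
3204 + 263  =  3467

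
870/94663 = 870/94663 = 0.01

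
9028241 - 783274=8244967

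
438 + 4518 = 4956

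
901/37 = 24 + 13/37 = 24.35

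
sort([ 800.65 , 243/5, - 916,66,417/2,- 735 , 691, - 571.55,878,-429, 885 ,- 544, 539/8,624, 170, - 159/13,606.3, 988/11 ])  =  [ - 916, - 735, - 571.55, - 544, - 429, - 159/13,  243/5, 66,  539/8,  988/11, 170,417/2, 606.3,624,691 , 800.65, 878, 885] 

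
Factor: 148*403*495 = 2^2 * 3^2 * 5^1*11^1*13^1*31^1 *37^1 = 29523780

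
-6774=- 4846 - 1928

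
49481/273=49481/273 = 181.25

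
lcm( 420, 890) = 37380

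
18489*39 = 721071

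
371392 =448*829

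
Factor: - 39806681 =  - 73^1*139^1 *3923^1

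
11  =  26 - 15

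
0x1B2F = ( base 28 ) 8of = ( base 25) b39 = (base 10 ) 6959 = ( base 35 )5NT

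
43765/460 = 95 + 13/92 = 95.14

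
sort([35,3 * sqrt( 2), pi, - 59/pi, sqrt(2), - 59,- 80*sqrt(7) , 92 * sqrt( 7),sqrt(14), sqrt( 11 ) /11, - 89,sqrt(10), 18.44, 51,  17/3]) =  [ - 80*sqrt(7), - 89, - 59,-59/pi,sqrt( 11)/11 , sqrt(2), pi, sqrt(10),  sqrt ( 14),3*sqrt( 2), 17/3, 18.44, 35, 51, 92 * sqrt(7)] 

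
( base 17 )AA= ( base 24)7c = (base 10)180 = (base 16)b4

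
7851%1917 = 183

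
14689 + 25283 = 39972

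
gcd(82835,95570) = 5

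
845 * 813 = 686985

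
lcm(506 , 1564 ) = 17204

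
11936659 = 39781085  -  27844426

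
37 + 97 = 134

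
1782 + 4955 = 6737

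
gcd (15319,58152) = 1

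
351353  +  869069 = 1220422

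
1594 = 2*797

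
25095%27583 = 25095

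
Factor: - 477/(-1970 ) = 2^(-1) * 3^2 * 5^( - 1) * 53^1*197^( - 1)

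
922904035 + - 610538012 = 312366023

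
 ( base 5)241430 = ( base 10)8990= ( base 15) 29E5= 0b10001100011110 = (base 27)C8Q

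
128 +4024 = 4152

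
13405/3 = 13405/3 = 4468.33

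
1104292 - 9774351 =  -8670059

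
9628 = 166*58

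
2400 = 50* 48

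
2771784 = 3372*822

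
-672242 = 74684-746926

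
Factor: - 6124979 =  - 7^1 * 857^1*1021^1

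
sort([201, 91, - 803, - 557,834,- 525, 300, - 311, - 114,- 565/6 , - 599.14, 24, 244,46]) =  [ - 803,-599.14, - 557, -525,-311, - 114, - 565/6,24, 46, 91,201,244,300, 834 ] 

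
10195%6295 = 3900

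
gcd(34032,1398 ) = 6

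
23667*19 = 449673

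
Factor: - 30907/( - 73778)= 2^( - 1) * 31^1*37^( - 1 ) = 31/74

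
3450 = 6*575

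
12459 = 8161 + 4298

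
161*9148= 1472828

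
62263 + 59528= 121791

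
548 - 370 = 178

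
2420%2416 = 4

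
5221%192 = 37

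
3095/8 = 3095/8 = 386.88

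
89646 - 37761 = 51885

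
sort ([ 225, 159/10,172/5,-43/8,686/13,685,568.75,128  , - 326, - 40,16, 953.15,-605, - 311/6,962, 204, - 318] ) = [ - 605,-326, - 318, - 311/6, - 40, - 43/8,159/10,16, 172/5,686/13,128,204 , 225 , 568.75, 685 , 953.15,  962 ] 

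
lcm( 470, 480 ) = 22560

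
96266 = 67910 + 28356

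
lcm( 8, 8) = 8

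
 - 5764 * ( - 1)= 5764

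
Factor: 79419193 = 7^1 * 2549^1*4451^1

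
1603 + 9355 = 10958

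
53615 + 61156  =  114771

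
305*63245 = 19289725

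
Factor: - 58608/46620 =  - 2^2*5^(- 1)*7^(-1 )*11^1 = - 44/35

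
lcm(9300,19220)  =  288300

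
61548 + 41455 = 103003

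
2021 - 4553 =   -  2532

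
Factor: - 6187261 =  -73^1*131^1*647^1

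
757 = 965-208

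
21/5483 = 21/5483 = 0.00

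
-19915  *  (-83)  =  1652945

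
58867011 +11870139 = 70737150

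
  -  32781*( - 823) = 26978763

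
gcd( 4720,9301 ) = 1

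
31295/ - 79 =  - 397 + 68/79  =  - 396.14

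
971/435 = 971/435=2.23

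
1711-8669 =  - 6958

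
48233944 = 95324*506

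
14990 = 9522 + 5468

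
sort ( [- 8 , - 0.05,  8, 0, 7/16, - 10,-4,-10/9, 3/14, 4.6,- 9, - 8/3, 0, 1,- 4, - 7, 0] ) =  [ -10,-9,-8, - 7, - 4, - 4, - 8/3, -10/9, - 0.05, 0,0,0, 3/14,  7/16, 1, 4.6 , 8 ]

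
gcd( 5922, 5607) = 63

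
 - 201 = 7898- 8099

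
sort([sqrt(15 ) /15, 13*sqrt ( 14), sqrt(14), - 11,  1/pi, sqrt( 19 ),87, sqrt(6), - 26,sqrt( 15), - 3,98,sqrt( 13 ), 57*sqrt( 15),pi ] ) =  [-26, - 11, - 3, sqrt(15)/15, 1/pi, sqrt( 6 ), pi, sqrt( 13 ),sqrt( 14 ), sqrt( 15), sqrt( 19 ), 13*sqrt( 14) , 87 , 98,  57*sqrt(15)]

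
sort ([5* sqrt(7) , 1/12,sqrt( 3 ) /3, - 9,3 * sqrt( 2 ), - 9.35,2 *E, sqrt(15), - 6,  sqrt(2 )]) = [ - 9.35, - 9, - 6,1/12,sqrt( 3)/3,sqrt( 2),sqrt( 15),3 * sqrt(2 ) , 2 *E, 5*sqrt(7 )]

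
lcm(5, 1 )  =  5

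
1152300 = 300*3841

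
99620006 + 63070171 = 162690177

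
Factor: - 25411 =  - 25411^1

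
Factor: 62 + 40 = 102 =2^1*3^1*17^1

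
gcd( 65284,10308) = 3436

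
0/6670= 0 = 0.00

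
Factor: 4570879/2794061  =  31^( - 1)*53^1*193^( - 1 )*467^(-1 )*86243^1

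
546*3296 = 1799616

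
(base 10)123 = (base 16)7b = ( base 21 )5I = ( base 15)83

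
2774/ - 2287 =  - 2774/2287 = - 1.21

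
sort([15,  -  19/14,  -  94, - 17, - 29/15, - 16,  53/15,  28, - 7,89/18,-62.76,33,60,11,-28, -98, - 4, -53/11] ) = [-98,  -  94, -62.76, - 28, - 17,-16, - 7, - 53/11,-4, - 29/15, - 19/14,53/15,89/18, 11,15,  28  ,  33,60 ] 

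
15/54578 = 15/54578 = 0.00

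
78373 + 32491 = 110864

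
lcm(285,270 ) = 5130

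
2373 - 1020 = 1353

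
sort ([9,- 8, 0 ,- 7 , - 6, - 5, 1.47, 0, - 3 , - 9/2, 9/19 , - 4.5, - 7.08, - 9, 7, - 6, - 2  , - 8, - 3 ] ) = [ - 9,-8 ,  -  8, - 7.08, - 7, - 6, - 6, - 5, - 9/2 , -4.5 , - 3, - 3,  -  2 , 0,  0,9/19, 1.47,7,9] 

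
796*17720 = 14105120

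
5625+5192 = 10817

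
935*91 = 85085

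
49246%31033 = 18213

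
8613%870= 783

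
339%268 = 71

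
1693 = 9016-7323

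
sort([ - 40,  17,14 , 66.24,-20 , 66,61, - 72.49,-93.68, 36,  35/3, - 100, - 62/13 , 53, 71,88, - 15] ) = [ - 100,  -  93.68, - 72.49,  -  40, - 20, - 15,-62/13, 35/3,14,17, 36, 53,61,  66,66.24,71,88 ] 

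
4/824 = 1/206 =0.00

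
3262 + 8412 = 11674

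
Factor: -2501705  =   - 5^1*500341^1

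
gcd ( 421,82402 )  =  1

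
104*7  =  728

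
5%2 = 1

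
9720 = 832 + 8888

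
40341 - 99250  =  -58909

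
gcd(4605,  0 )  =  4605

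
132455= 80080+52375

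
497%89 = 52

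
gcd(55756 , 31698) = 2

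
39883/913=43+624/913 = 43.68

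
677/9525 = 677/9525= 0.07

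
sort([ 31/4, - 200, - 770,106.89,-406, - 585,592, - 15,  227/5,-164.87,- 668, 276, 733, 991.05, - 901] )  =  [ - 901, - 770,-668, - 585, - 406, - 200, - 164.87, - 15, 31/4, 227/5, 106.89, 276,592,733,991.05]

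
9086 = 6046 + 3040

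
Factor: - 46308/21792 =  - 2^( - 3)*17^1 = -  17/8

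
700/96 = 7+7/24 = 7.29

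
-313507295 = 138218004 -451725299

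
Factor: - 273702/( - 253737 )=754/699 = 2^1 * 3^( - 1 )*13^1*29^1*233^( - 1 )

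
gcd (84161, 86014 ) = 1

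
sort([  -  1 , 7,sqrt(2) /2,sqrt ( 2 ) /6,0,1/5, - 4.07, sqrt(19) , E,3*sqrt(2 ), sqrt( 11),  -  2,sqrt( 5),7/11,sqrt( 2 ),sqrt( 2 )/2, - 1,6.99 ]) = [ - 4.07, - 2, - 1, - 1,0,1/5,sqrt( 2)/6, 7/11, sqrt(2 ) /2, sqrt( 2 )/2,sqrt(2) , sqrt( 5 ),E,sqrt( 11),3  *  sqrt( 2),sqrt(19 ),6.99,7]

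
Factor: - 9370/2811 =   -  2^1*3^(-1 ) *5^1  =  - 10/3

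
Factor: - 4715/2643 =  - 3^(-1)*5^1*23^1*41^1*881^(-1)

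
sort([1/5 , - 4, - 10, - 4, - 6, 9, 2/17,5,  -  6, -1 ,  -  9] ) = [ - 10, - 9,  -  6,  -  6, - 4,-4, - 1, 2/17,1/5, 5, 9]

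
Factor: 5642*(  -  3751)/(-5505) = 2^1*3^( - 1)*5^( - 1) * 7^1*11^2*13^1*31^2*367^(-1) = 21163142/5505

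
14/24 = 7/12 = 0.58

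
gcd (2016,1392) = 48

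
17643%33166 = 17643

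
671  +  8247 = 8918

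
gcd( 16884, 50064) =84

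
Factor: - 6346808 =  - 2^3*13^1*61027^1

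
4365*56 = 244440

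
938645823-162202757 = 776443066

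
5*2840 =14200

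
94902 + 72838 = 167740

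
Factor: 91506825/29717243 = 3^2 * 5^2 *406697^1*29717243^( - 1)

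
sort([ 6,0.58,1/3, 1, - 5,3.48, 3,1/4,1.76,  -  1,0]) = [ - 5, - 1, 0, 1/4,  1/3, 0.58,1 , 1.76,3, 3.48, 6 ]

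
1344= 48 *28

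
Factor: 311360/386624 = 5^1*139^1*863^(-1) = 695/863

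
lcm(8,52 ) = 104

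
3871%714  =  301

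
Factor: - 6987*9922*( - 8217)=2^1 * 3^3*11^3 * 17^1*41^1 *83^1*137^1=569643640038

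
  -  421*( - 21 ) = 8841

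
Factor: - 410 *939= -2^1* 3^1*5^1 * 41^1*313^1  =  - 384990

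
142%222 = 142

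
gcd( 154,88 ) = 22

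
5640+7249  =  12889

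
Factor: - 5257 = -7^1*751^1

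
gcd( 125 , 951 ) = 1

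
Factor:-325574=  - 2^1 *162787^1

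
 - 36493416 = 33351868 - 69845284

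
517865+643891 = 1161756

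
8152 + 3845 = 11997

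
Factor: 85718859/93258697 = 3^1*7^( - 1 )*13322671^( - 1)  *  28572953^1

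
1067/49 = 1067/49 = 21.78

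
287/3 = 287/3 = 95.67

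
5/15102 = 5/15102 = 0.00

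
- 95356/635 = - 151 + 529/635=- 150.17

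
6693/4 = 6693/4= 1673.25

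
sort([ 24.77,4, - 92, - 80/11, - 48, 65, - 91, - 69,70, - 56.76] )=[ - 92, - 91,  -  69, -56.76, - 48, - 80/11, 4,24.77,65,70] 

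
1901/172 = 1901/172 = 11.05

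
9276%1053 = 852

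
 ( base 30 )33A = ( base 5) 42200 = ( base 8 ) 5360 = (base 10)2800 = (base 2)101011110000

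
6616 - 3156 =3460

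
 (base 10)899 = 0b1110000011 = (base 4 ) 32003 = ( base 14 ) 483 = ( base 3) 1020022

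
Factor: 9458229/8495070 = 3152743/2831690 = 2^(  -  1 )*5^( - 1)*11^1*17^( - 1)*16657^ ( - 1)*286613^1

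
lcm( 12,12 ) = 12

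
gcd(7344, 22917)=3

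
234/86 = 117/43=   2.72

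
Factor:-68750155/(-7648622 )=2^( - 1)*5^1*29^1*79^ (  -  1 )*251^1*1889^1 *48409^( - 1) 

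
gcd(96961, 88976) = 1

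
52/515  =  52/515 = 0.10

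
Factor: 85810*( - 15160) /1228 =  - 2^2*5^2*307^ ( - 1)*379^1*8581^1  =  - 325219900/307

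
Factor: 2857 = 2857^1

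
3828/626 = 1914/313 = 6.12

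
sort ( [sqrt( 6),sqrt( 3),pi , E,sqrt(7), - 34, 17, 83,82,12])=[-34,sqrt(3 ), sqrt (6), sqrt( 7),E,pi,12,17,  82  ,  83 ]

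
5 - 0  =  5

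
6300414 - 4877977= 1422437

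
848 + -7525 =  - 6677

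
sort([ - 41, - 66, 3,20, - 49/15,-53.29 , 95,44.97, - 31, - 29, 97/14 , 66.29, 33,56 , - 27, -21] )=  [ - 66, - 53.29, - 41, - 31 ,-29,-27, - 21,-49/15, 3,97/14,20, 33, 44.97, 56, 66.29, 95]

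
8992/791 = 11 + 291/791 = 11.37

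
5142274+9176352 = 14318626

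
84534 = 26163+58371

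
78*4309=336102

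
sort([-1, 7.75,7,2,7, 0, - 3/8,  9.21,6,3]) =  [-1,-3/8,0,  2 , 3, 6,  7,7,7.75,9.21] 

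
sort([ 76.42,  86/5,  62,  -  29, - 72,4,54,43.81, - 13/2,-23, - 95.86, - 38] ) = [ - 95.86, - 72, - 38,  -  29, - 23,-13/2,4,86/5, 43.81,54, 62,76.42]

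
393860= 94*4190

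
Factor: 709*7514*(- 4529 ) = -24127912354= - 2^1 * 7^1*13^1*17^2*647^1*709^1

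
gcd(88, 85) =1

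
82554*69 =5696226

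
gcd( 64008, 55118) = 1778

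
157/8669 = 157/8669 = 0.02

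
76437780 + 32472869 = 108910649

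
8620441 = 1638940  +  6981501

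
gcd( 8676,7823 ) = 1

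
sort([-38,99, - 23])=[-38,-23,99] 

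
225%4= 1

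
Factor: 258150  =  2^1*3^1*5^2*1721^1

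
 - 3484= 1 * (-3484) 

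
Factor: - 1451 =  - 1451^1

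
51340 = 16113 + 35227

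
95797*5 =478985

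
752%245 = 17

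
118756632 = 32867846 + 85888786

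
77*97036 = 7471772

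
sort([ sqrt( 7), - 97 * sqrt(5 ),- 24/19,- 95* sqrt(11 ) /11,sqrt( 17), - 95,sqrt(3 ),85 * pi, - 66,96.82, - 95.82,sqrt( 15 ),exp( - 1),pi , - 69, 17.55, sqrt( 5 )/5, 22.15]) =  [-97*sqrt(5),-95.82, - 95, - 69, - 66 ,- 95*sqrt (11)/11, - 24/19,exp( - 1 ),sqrt( 5)/5,sqrt( 3 ),sqrt(7),pi, sqrt( 15 ), sqrt( 17), 17.55,22.15, 96.82 , 85 * pi]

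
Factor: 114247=7^1*19^1 *859^1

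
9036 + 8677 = 17713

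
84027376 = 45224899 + 38802477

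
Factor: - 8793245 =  - 5^1*23^1*76463^1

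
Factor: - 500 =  - 2^2  *5^3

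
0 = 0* 9587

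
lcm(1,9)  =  9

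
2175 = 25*87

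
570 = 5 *114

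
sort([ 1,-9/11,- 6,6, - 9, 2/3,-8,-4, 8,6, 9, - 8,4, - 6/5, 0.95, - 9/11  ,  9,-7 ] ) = [ - 9,  -  8,  -  8,-7,- 6,- 4,-6/5, - 9/11,  -  9/11  ,  2/3, 0.95, 1, 4, 6, 6,8, 9, 9 ]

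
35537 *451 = 16027187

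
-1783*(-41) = 73103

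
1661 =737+924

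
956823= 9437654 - 8480831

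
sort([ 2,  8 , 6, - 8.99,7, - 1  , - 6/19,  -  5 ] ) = [ - 8.99, - 5, - 1, - 6/19,  2,  6,  7,8 ] 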